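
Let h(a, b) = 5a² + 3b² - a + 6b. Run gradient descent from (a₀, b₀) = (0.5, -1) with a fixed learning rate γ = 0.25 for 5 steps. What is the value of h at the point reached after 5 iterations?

43.08203125

∇h = (10a - 1, 6b + 6)
Step 1: at (0.5, -1), ∇h = (4, 0) → (0.5, -1) − 0.25·(4, 0) = (-0.5, -1)
Step 2: at (-0.5, -1), ∇h = (-6, 0) → (-0.5, -1) − 0.25·(-6, 0) = (1, -1)
Step 3: at (1, -1), ∇h = (9, 0) → (1, -1) − 0.25·(9, 0) = (-1.25, -1)
Step 4: at (-1.25, -1), ∇h = (-13.5, 0) → (-1.25, -1) − 0.25·(-13.5, 0) = (2.125, -1)
Step 5: at (2.125, -1), ∇h = (20.25, 0) → (2.125, -1) − 0.25·(20.25, 0) = (-2.9375, -1)
h(-2.9375, -1) = 43.08203125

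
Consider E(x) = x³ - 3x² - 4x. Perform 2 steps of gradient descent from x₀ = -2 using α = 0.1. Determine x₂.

E′(x) = 3x² - 6x - 4
x₁ = -2 − 0.1·20 = -4
x₂ = -4 − 0.1·68 = -10.8

-10.8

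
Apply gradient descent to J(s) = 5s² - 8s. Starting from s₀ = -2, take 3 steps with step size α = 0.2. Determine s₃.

J′(s) = 10s - 8
Step 1: J′(-2) = -28; s₁ = -2 − 0.2·(-28) = 3.6
Step 2: J′(3.6) = 28; s₂ = 3.6 − 0.2·28 = -2
Step 3: J′(-2) = -28; s₃ = -2 − 0.2·(-28) = 3.6

3.6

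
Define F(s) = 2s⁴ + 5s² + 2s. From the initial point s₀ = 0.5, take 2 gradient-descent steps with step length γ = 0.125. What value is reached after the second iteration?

F′(s) = 8s³ + 10s + 2
Step 1: F′(0.5) = 8; s₁ = 0.5 − 0.125·8 = -0.5
Step 2: F′(-0.5) = -4; s₂ = -0.5 − 0.125·(-4) = 0

0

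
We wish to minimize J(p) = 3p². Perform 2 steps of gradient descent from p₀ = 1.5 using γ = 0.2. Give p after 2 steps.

J′(p) = 6p
Step 1: J′(1.5) = 9; p₁ = 1.5 − 0.2·9 = -0.3
Step 2: J′(-0.3) = -1.8; p₂ = -0.3 − 0.2·(-1.8) = 0.06

0.06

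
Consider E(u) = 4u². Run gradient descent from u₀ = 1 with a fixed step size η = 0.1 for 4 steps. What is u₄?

0.0016

E′(u) = 8u
u₁ = 1 − 0.1·8 = 0.2
u₂ = 0.2 − 0.1·1.6 = 0.04
u₃ = 0.04 − 0.1·0.32 = 0.008
u₄ = 0.008 − 0.1·0.064 = 0.0016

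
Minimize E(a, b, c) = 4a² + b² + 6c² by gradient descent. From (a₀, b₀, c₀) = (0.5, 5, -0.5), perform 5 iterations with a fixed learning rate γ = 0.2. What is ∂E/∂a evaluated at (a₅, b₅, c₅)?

-0.31104

∇E = (8a, 2b, 12c)
Step 1: at (0.5, 5, -0.5), ∇E = (4, 10, -6) → (0.5, 5, -0.5) − 0.2·(4, 10, -6) = (-0.3, 3, 0.7)
Step 2: at (-0.3, 3, 0.7), ∇E = (-2.4, 6, 8.4) → (-0.3, 3, 0.7) − 0.2·(-2.4, 6, 8.4) = (0.18, 1.8, -0.98)
Step 3: at (0.18, 1.8, -0.98), ∇E = (1.44, 3.6, -11.76) → (0.18, 1.8, -0.98) − 0.2·(1.44, 3.6, -11.76) = (-0.108, 1.08, 1.372)
Step 4: at (-0.108, 1.08, 1.372), ∇E = (-0.864, 2.16, 16.464) → (-0.108, 1.08, 1.372) − 0.2·(-0.864, 2.16, 16.464) = (0.0648, 0.648, -1.9208)
Step 5: at (0.0648, 0.648, -1.9208), ∇E = (0.5184, 1.296, -23.0496) → (0.0648, 0.648, -1.9208) − 0.2·(0.5184, 1.296, -23.0496) = (-0.03888, 0.3888, 2.68912)
∂E/∂a at (-0.03888, 0.3888, 2.68912) = -0.31104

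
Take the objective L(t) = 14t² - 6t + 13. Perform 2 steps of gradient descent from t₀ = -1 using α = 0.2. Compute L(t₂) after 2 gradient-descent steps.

L′(t) = 28t - 6
Step 1: L′(-1) = -34; t₁ = -1 − 0.2·(-34) = 5.8
Step 2: L′(5.8) = 156.4; t₂ = 5.8 − 0.2·156.4 = -25.48
L(-25.48) = 9255.1056

9255.1056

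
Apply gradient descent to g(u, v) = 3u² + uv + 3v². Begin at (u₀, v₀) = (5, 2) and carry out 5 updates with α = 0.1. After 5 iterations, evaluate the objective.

0.0114926733

∇g = (6u + v, u + 6v)
Step 1: at (5, 2), ∇g = (32, 17) → (5, 2) − 0.1·(32, 17) = (1.8, 0.3)
Step 2: at (1.8, 0.3), ∇g = (11.1, 3.6) → (1.8, 0.3) − 0.1·(11.1, 3.6) = (0.69, -0.06)
Step 3: at (0.69, -0.06), ∇g = (4.08, 0.33) → (0.69, -0.06) − 0.1·(4.08, 0.33) = (0.282, -0.093)
Step 4: at (0.282, -0.093), ∇g = (1.599, -0.276) → (0.282, -0.093) − 0.1·(1.599, -0.276) = (0.1221, -0.0654)
Step 5: at (0.1221, -0.0654), ∇g = (0.6672, -0.2703) → (0.1221, -0.0654) − 0.1·(0.6672, -0.2703) = (0.05538, -0.03837)
g(0.05538, -0.03837) = 0.0114926733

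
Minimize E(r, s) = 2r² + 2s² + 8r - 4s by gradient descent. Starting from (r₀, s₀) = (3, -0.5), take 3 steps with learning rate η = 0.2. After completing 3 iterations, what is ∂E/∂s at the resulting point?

∇E = (4r + 8, 4s - 4)
(r₁, s₁) = (3, -0.5) − 0.2·(20, -6) = (-1, 0.7)
(r₂, s₂) = (-1, 0.7) − 0.2·(4, -1.2) = (-1.8, 0.94)
(r₃, s₃) = (-1.8, 0.94) − 0.2·(0.8, -0.24) = (-1.96, 0.988)
∂E/∂s at (-1.96, 0.988) = -0.048

-0.048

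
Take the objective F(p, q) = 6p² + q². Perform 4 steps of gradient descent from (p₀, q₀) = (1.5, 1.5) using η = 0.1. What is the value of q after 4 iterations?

∇F = (12p, 2q)
Step 1: at (1.5, 1.5), ∇F = (18, 3) → (1.5, 1.5) − 0.1·(18, 3) = (-0.3, 1.2)
Step 2: at (-0.3, 1.2), ∇F = (-3.6, 2.4) → (-0.3, 1.2) − 0.1·(-3.6, 2.4) = (0.06, 0.96)
Step 3: at (0.06, 0.96), ∇F = (0.72, 1.92) → (0.06, 0.96) − 0.1·(0.72, 1.92) = (-0.012, 0.768)
Step 4: at (-0.012, 0.768), ∇F = (-0.144, 1.536) → (-0.012, 0.768) − 0.1·(-0.144, 1.536) = (0.0024, 0.6144)
q = 0.6144

0.6144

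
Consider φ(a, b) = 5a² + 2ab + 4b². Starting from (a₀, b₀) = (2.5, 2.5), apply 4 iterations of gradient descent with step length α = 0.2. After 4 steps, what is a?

7.076

∇φ = (10a + 2b, 2a + 8b)
(a₁, b₁) = (2.5, 2.5) − 0.2·(30, 25) = (-3.5, -2.5)
(a₂, b₂) = (-3.5, -2.5) − 0.2·(-40, -27) = (4.5, 2.9)
(a₃, b₃) = (4.5, 2.9) − 0.2·(50.8, 32.2) = (-5.66, -3.54)
(a₄, b₄) = (-5.66, -3.54) − 0.2·(-63.68, -39.64) = (7.076, 4.388)
a = 7.076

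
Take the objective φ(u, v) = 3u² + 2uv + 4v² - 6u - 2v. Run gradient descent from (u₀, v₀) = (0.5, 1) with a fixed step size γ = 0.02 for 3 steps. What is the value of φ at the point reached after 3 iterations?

-1.3499673856

∇φ = (6u + 2v - 6, 2u + 8v - 2)
Step 1: at (0.5, 1), ∇φ = (-1, 7) → (0.5, 1) − 0.02·(-1, 7) = (0.52, 0.86)
Step 2: at (0.52, 0.86), ∇φ = (-1.16, 5.92) → (0.52, 0.86) − 0.02·(-1.16, 5.92) = (0.5432, 0.7416)
Step 3: at (0.5432, 0.7416), ∇φ = (-1.2576, 5.0192) → (0.5432, 0.7416) − 0.02·(-1.2576, 5.0192) = (0.568352, 0.641216)
φ(0.568352, 0.641216) = -1.3499673856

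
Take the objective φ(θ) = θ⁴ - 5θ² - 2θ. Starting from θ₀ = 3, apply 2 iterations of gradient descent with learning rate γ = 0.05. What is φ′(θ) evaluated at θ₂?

4.004730935296

φ′(θ) = 4θ³ - 10θ - 2
Step 1: φ′(3) = 76; θ₁ = 3 − 0.05·76 = -0.8
Step 2: φ′(-0.8) = 3.952; θ₂ = -0.8 − 0.05·3.952 = -0.9976
φ′(θ) at (-0.9976) = 4.004730935296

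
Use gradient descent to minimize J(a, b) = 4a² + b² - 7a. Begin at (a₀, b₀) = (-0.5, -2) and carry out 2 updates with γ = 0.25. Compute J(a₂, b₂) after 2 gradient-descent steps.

∇J = (8a - 7, 2b)
(a₁, b₁) = (-0.5, -2) − 0.25·(-11, -4) = (2.25, -1)
(a₂, b₂) = (2.25, -1) − 0.25·(11, -2) = (-0.5, -0.5)
J(-0.5, -0.5) = 4.75

4.75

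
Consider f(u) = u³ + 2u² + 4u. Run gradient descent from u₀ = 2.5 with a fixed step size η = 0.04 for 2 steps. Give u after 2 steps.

0.669668

f′(u) = 3u² + 4u + 4
Step 1: f′(2.5) = 32.75; u₁ = 2.5 − 0.04·32.75 = 1.19
Step 2: f′(1.19) = 13.0083; u₂ = 1.19 − 0.04·13.0083 = 0.669668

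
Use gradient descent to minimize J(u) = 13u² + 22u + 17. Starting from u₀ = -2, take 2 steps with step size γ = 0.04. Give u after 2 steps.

J′(u) = 26u + 22
Step 1: J′(-2) = -30; u₁ = -2 − 0.04·(-30) = -0.8
Step 2: J′(-0.8) = 1.2; u₂ = -0.8 − 0.04·1.2 = -0.848

-0.848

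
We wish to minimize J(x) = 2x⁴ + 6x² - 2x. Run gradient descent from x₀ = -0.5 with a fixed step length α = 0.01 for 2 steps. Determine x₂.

-0.33528632

J′(x) = 8x³ + 12x - 2
Step 1: J′(-0.5) = -9; x₁ = -0.5 − 0.01·(-9) = -0.41
Step 2: J′(-0.41) = -7.471368; x₂ = -0.41 − 0.01·(-7.471368) = -0.33528632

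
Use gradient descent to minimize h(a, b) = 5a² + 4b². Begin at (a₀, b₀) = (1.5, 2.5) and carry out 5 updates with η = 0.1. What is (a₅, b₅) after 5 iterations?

(0, 0.0008)

∇h = (10a, 8b)
Step 1: at (1.5, 2.5), ∇h = (15, 20) → (1.5, 2.5) − 0.1·(15, 20) = (0, 0.5)
Step 2: at (0, 0.5), ∇h = (0, 4) → (0, 0.5) − 0.1·(0, 4) = (0, 0.1)
Step 3: at (0, 0.1), ∇h = (0, 0.8) → (0, 0.1) − 0.1·(0, 0.8) = (0, 0.02)
Step 4: at (0, 0.02), ∇h = (0, 0.16) → (0, 0.02) − 0.1·(0, 0.16) = (0, 0.004)
Step 5: at (0, 0.004), ∇h = (0, 0.032) → (0, 0.004) − 0.1·(0, 0.032) = (0, 0.0008)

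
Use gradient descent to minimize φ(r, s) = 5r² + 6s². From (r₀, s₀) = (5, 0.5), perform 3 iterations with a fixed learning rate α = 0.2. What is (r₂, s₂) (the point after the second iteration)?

(5, 0.98)

∇φ = (10r, 12s)
Step 1: at (5, 0.5), ∇φ = (50, 6) → (5, 0.5) − 0.2·(50, 6) = (-5, -0.7)
Step 2: at (-5, -0.7), ∇φ = (-50, -8.4) → (-5, -0.7) − 0.2·(-50, -8.4) = (5, 0.98)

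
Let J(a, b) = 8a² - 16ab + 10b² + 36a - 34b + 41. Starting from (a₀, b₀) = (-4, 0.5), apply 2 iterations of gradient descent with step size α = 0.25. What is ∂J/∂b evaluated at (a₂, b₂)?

∇J = (16a - 16b + 36, -16a + 20b - 34)
Step 1: at (-4, 0.5), ∇J = (-36, 40) → (-4, 0.5) − 0.25·(-36, 40) = (5, -9.5)
Step 2: at (5, -9.5), ∇J = (268, -304) → (5, -9.5) − 0.25·(268, -304) = (-62, 66.5)
∂J/∂b at (-62, 66.5) = 2288

2288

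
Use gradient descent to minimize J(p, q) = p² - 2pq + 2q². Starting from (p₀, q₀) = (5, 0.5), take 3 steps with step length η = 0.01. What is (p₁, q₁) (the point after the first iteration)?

∇J = (2p - 2q, -2p + 4q)
Step 1: at (5, 0.5), ∇J = (9, -8) → (5, 0.5) − 0.01·(9, -8) = (4.91, 0.58)

(4.91, 0.58)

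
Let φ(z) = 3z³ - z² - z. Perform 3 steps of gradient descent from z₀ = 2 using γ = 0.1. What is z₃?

φ′(z) = 9z² - 2z - 1
z₁ = 2 − 0.1·31 = -1.1
z₂ = -1.1 − 0.1·12.09 = -2.309
z₃ = -2.309 − 0.1·51.601329 = -7.4691329

-7.4691329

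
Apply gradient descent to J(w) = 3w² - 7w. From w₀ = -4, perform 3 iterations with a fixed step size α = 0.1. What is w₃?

J′(w) = 6w - 7
Step 1: J′(-4) = -31; w₁ = -4 − 0.1·(-31) = -0.9
Step 2: J′(-0.9) = -12.4; w₂ = -0.9 − 0.1·(-12.4) = 0.34
Step 3: J′(0.34) = -4.96; w₃ = 0.34 − 0.1·(-4.96) = 0.836

0.836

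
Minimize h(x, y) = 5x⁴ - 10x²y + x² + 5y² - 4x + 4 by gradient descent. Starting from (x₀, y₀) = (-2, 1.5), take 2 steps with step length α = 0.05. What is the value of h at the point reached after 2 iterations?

∇h = (20x³ - 20xy + 2x - 4, -10x² + 10y)
Step 1: at (-2, 1.5), ∇h = (-108, -25) → (-2, 1.5) − 0.05·(-108, -25) = (3.4, 2.75)
Step 2: at (3.4, 2.75), ∇h = (601.88, -88.1) → (3.4, 2.75) − 0.05·(601.88, -88.1) = (-26.694, 7.155)
h(-26.694, 7.155) = 2488872.38905106248

2488872.38905106248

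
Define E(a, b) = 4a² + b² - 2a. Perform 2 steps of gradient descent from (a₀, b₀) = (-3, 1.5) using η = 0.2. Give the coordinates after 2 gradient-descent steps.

∇E = (8a - 2, 2b)
(a₁, b₁) = (-3, 1.5) − 0.2·(-26, 3) = (2.2, 0.9)
(a₂, b₂) = (2.2, 0.9) − 0.2·(15.6, 1.8) = (-0.92, 0.54)

(-0.92, 0.54)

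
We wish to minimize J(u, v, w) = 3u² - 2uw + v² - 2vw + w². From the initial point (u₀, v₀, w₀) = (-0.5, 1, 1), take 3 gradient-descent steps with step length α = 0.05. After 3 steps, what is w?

0.9285

∇J = (6u - 2w, 2v - 2w, -2u - 2v + 2w)
(u₁, v₁, w₁) = (-0.5, 1, 1) − 0.05·(-5, 0, 1) = (-0.25, 1, 0.95)
(u₂, v₂, w₂) = (-0.25, 1, 0.95) − 0.05·(-3.4, 0.1, 0.4) = (-0.08, 0.995, 0.93)
(u₃, v₃, w₃) = (-0.08, 0.995, 0.93) − 0.05·(-2.34, 0.13, 0.03) = (0.037, 0.9885, 0.9285)
w = 0.9285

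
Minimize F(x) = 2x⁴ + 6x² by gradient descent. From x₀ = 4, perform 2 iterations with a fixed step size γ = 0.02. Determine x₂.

F′(x) = 8x³ + 12x
Step 1: F′(4) = 560; x₁ = 4 − 0.02·560 = -7.2
Step 2: F′(-7.2) = -3072.384; x₂ = -7.2 − 0.02·(-3072.384) = 54.24768

54.24768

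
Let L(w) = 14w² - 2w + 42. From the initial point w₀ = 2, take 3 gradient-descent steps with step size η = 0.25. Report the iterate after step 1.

L′(w) = 28w - 2
w₁ = 2 − 0.25·54 = -11.5

-11.5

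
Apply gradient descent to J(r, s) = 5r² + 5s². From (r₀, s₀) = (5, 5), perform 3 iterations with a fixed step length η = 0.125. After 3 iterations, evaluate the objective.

0.06103515625

∇J = (10r, 10s)
(r₁, s₁) = (5, 5) − 0.125·(50, 50) = (-1.25, -1.25)
(r₂, s₂) = (-1.25, -1.25) − 0.125·(-12.5, -12.5) = (0.3125, 0.3125)
(r₃, s₃) = (0.3125, 0.3125) − 0.125·(3.125, 3.125) = (-0.078125, -0.078125)
J(-0.078125, -0.078125) = 0.06103515625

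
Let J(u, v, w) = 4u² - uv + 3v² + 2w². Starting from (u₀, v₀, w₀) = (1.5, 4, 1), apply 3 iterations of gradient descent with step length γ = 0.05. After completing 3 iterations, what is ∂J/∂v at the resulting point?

8.339

∇J = (8u - v, -u + 6v, 4w)
Step 1: at (1.5, 4, 1), ∇J = (8, 22.5, 4) → (1.5, 4, 1) − 0.05·(8, 22.5, 4) = (1.1, 2.875, 0.8)
Step 2: at (1.1, 2.875, 0.8), ∇J = (5.925, 16.15, 3.2) → (1.1, 2.875, 0.8) − 0.05·(5.925, 16.15, 3.2) = (0.80375, 2.0675, 0.64)
Step 3: at (0.80375, 2.0675, 0.64), ∇J = (4.3625, 11.60125, 2.56) → (0.80375, 2.0675, 0.64) − 0.05·(4.3625, 11.60125, 2.56) = (0.585625, 1.4874375, 0.512)
∂J/∂v at (0.585625, 1.4874375, 0.512) = 8.339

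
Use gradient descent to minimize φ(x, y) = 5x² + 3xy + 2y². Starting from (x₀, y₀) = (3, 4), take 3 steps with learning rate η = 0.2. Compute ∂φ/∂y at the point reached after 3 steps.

-35.44

∇φ = (10x + 3y, 3x + 4y)
(x₁, y₁) = (3, 4) − 0.2·(42, 25) = (-5.4, -1)
(x₂, y₂) = (-5.4, -1) − 0.2·(-57, -20.2) = (6, 3.04)
(x₃, y₃) = (6, 3.04) − 0.2·(69.12, 30.16) = (-7.824, -2.992)
∂φ/∂y at (-7.824, -2.992) = -35.44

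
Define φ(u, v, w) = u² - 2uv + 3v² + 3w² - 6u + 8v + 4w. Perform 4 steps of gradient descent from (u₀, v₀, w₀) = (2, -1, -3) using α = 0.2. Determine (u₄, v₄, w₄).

∇φ = (2u - 2v - 6, -2u + 6v + 8, 6w + 4)
(u₁, v₁, w₁) = (2, -1, -3) − 0.2·(0, -2, -14) = (2, -0.6, -0.2)
(u₂, v₂, w₂) = (2, -0.6, -0.2) − 0.2·(-0.8, 0.4, 2.8) = (2.16, -0.68, -0.76)
(u₃, v₃, w₃) = (2.16, -0.68, -0.76) − 0.2·(-0.32, -0.4, -0.56) = (2.224, -0.6, -0.648)
(u₄, v₄, w₄) = (2.224, -0.6, -0.648) − 0.2·(-0.352, -0.048, 0.112) = (2.2944, -0.5904, -0.6704)

(2.2944, -0.5904, -0.6704)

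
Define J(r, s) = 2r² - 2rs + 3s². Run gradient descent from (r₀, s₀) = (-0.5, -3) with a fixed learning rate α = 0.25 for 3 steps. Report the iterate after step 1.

∇J = (4r - 2s, -2r + 6s)
Step 1: at (-0.5, -3), ∇J = (4, -17) → (-0.5, -3) − 0.25·(4, -17) = (-1.5, 1.25)

(-1.5, 1.25)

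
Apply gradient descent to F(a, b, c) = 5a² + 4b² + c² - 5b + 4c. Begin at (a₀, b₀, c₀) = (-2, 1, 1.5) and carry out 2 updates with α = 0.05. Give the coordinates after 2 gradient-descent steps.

∇F = (10a, 8b - 5, 2c + 4)
Step 1: at (-2, 1, 1.5), ∇F = (-20, 3, 7) → (-2, 1, 1.5) − 0.05·(-20, 3, 7) = (-1, 0.85, 1.15)
Step 2: at (-1, 0.85, 1.15), ∇F = (-10, 1.8, 6.3) → (-1, 0.85, 1.15) − 0.05·(-10, 1.8, 6.3) = (-0.5, 0.76, 0.835)

(-0.5, 0.76, 0.835)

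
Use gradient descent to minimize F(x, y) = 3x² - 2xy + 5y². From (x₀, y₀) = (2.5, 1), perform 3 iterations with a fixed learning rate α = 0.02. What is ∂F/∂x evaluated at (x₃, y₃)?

∇F = (6x - 2y, -2x + 10y)
(x₁, y₁) = (2.5, 1) − 0.02·(13, 5) = (2.24, 0.9)
(x₂, y₂) = (2.24, 0.9) − 0.02·(11.64, 4.52) = (2.0072, 0.8096)
(x₃, y₃) = (2.0072, 0.8096) − 0.02·(10.424, 4.0816) = (1.79872, 0.727968)
∂F/∂x at (1.79872, 0.727968) = 9.336384

9.336384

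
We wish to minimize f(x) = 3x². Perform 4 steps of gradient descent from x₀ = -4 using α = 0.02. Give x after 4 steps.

-2.39878144

f′(x) = 6x
x₁ = -4 − 0.02·(-24) = -3.52
x₂ = -3.52 − 0.02·(-21.12) = -3.0976
x₃ = -3.0976 − 0.02·(-18.5856) = -2.725888
x₄ = -2.725888 − 0.02·(-16.355328) = -2.39878144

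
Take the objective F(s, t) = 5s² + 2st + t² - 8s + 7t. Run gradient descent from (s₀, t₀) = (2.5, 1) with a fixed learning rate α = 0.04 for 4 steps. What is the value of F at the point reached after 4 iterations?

∇F = (10s + 2t - 8, 2s + 2t + 7)
(s₁, t₁) = (2.5, 1) − 0.04·(19, 14) = (1.74, 0.44)
(s₂, t₂) = (1.74, 0.44) − 0.04·(10.28, 11.36) = (1.3288, -0.0144)
(s₃, t₃) = (1.3288, -0.0144) − 0.04·(5.2592, 9.6288) = (1.118432, -0.399552)
(s₄, t₄) = (1.118432, -0.399552) − 0.04·(2.385216, 8.43776) = (1.02302336, -0.7370624)
F(1.02302336, -0.7370624) = -9.07554282893312

-9.07554282893312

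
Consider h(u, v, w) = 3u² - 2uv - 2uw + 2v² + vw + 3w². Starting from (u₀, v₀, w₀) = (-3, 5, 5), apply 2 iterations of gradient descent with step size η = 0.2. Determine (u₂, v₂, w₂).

∇h = (6u - 2v - 2w, -2u + 4v + w, -2u + v + 6w)
Step 1: at (-3, 5, 5), ∇h = (-38, 31, 41) → (-3, 5, 5) − 0.2·(-38, 31, 41) = (4.6, -1.2, -3.2)
Step 2: at (4.6, -1.2, -3.2), ∇h = (36.4, -17.2, -29.6) → (4.6, -1.2, -3.2) − 0.2·(36.4, -17.2, -29.6) = (-2.68, 2.24, 2.72)

(-2.68, 2.24, 2.72)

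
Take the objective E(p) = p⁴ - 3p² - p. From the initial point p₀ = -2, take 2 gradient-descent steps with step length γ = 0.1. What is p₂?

0.2596

E′(p) = 4p³ - 6p - 1
Step 1: E′(-2) = -21; p₁ = -2 − 0.1·(-21) = 0.1
Step 2: E′(0.1) = -1.596; p₂ = 0.1 − 0.1·(-1.596) = 0.2596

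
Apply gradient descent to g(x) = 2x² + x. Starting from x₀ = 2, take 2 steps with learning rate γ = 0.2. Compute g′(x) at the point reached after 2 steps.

g′(x) = 4x + 1
Step 1: g′(2) = 9; x₁ = 2 − 0.2·9 = 0.2
Step 2: g′(0.2) = 1.8; x₂ = 0.2 − 0.2·1.8 = -0.16
g′(x) at (-0.16) = 0.36

0.36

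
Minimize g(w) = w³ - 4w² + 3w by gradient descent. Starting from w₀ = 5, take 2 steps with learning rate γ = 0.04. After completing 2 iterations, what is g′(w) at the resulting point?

6.204762611712

g′(w) = 3w² - 8w + 3
Step 1: g′(5) = 38; w₁ = 5 − 0.04·38 = 3.48
Step 2: g′(3.48) = 11.4912; w₂ = 3.48 − 0.04·11.4912 = 3.020352
g′(w) at (3.020352) = 6.204762611712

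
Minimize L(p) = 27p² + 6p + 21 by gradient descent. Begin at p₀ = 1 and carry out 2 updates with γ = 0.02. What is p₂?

-0.104

L′(p) = 54p + 6
Step 1: L′(1) = 60; p₁ = 1 − 0.02·60 = -0.2
Step 2: L′(-0.2) = -4.8; p₂ = -0.2 − 0.02·(-4.8) = -0.104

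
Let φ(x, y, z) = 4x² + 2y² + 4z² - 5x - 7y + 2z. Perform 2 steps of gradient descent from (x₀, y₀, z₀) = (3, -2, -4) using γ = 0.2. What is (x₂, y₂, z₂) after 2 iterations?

∇φ = (8x - 5, 4y - 7, 8z + 2)
(x₁, y₁, z₁) = (3, -2, -4) − 0.2·(19, -15, -30) = (-0.8, 1, 2)
(x₂, y₂, z₂) = (-0.8, 1, 2) − 0.2·(-11.4, -3, 18) = (1.48, 1.6, -1.6)

(1.48, 1.6, -1.6)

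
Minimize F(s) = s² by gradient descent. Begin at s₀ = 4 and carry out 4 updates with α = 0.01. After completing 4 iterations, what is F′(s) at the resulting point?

F′(s) = 2s
Step 1: F′(4) = 8; s₁ = 4 − 0.01·8 = 3.92
Step 2: F′(3.92) = 7.84; s₂ = 3.92 − 0.01·7.84 = 3.8416
Step 3: F′(3.8416) = 7.6832; s₃ = 3.8416 − 0.01·7.6832 = 3.764768
Step 4: F′(3.764768) = 7.529536; s₄ = 3.764768 − 0.01·7.529536 = 3.68947264
F′(s) at (3.68947264) = 7.37894528

7.37894528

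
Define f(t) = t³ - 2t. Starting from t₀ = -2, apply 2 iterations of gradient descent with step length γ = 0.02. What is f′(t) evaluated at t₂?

f′(t) = 3t² - 2
Step 1: f′(-2) = 10; t₁ = -2 − 0.02·10 = -2.2
Step 2: f′(-2.2) = 12.52; t₂ = -2.2 − 0.02·12.52 = -2.4504
f′(t) at (-2.4504) = 16.01338048

16.01338048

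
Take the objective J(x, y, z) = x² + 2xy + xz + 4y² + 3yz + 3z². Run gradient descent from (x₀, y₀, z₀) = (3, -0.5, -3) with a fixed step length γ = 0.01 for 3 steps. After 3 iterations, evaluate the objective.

21.465010927404

∇J = (2x + 2y + z, 2x + 8y + 3z, x + 3y + 6z)
Step 1: at (3, -0.5, -3), ∇J = (2, -7, -16.5) → (3, -0.5, -3) − 0.01·(2, -7, -16.5) = (2.98, -0.43, -2.835)
Step 2: at (2.98, -0.43, -2.835), ∇J = (2.265, -5.985, -15.32) → (2.98, -0.43, -2.835) − 0.01·(2.265, -5.985, -15.32) = (2.95735, -0.37015, -2.6818)
Step 3: at (2.95735, -0.37015, -2.6818), ∇J = (2.4926, -5.0919, -14.2439) → (2.95735, -0.37015, -2.6818) − 0.01·(2.4926, -5.0919, -14.2439) = (2.932424, -0.319231, -2.539361)
J(2.932424, -0.319231, -2.539361) = 21.465010927404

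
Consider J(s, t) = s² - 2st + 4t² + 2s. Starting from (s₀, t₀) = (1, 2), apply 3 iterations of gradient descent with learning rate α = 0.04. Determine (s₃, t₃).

∇J = (2s - 2t + 2, -2s + 8t)
Step 1: at (1, 2), ∇J = (0, 14) → (1, 2) − 0.04·(0, 14) = (1, 1.44)
Step 2: at (1, 1.44), ∇J = (1.12, 9.52) → (1, 1.44) − 0.04·(1.12, 9.52) = (0.9552, 1.0592)
Step 3: at (0.9552, 1.0592), ∇J = (1.792, 6.5632) → (0.9552, 1.0592) − 0.04·(1.792, 6.5632) = (0.88352, 0.796672)

(0.88352, 0.796672)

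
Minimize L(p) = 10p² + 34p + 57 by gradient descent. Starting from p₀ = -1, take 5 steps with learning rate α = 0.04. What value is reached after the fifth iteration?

-1.699776

L′(p) = 20p + 34
p₁ = -1 − 0.04·14 = -1.56
p₂ = -1.56 − 0.04·2.8 = -1.672
p₃ = -1.672 − 0.04·0.56 = -1.6944
p₄ = -1.6944 − 0.04·0.112 = -1.69888
p₅ = -1.69888 − 0.04·0.0224 = -1.699776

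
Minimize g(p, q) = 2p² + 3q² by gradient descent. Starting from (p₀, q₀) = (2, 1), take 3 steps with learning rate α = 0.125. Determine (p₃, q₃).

(0.25, 0.015625)

∇g = (4p, 6q)
Step 1: at (2, 1), ∇g = (8, 6) → (2, 1) − 0.125·(8, 6) = (1, 0.25)
Step 2: at (1, 0.25), ∇g = (4, 1.5) → (1, 0.25) − 0.125·(4, 1.5) = (0.5, 0.0625)
Step 3: at (0.5, 0.0625), ∇g = (2, 0.375) → (0.5, 0.0625) − 0.125·(2, 0.375) = (0.25, 0.015625)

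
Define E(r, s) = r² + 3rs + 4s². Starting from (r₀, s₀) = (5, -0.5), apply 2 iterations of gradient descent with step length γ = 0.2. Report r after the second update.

3.6

∇E = (2r + 3s, 3r + 8s)
(r₁, s₁) = (5, -0.5) − 0.2·(8.5, 11) = (3.3, -2.7)
(r₂, s₂) = (3.3, -2.7) − 0.2·(-1.5, -11.7) = (3.6, -0.36)
r = 3.6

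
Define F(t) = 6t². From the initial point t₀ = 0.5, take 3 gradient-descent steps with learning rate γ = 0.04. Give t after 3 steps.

F′(t) = 12t
Step 1: F′(0.5) = 6; t₁ = 0.5 − 0.04·6 = 0.26
Step 2: F′(0.26) = 3.12; t₂ = 0.26 − 0.04·3.12 = 0.1352
Step 3: F′(0.1352) = 1.6224; t₃ = 0.1352 − 0.04·1.6224 = 0.070304

0.070304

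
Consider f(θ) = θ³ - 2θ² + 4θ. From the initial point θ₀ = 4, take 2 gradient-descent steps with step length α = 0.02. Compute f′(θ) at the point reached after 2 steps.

16.537125224448

f′(θ) = 3θ² - 4θ + 4
θ₁ = 4 − 0.02·36 = 3.28
θ₂ = 3.28 − 0.02·23.1552 = 2.816896
f′(θ) at (2.816896) = 16.537125224448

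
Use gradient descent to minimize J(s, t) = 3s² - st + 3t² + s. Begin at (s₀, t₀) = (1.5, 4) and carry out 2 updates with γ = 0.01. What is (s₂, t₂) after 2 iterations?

∇J = (6s - t + 1, -s + 6t)
Step 1: at (1.5, 4), ∇J = (6, 22.5) → (1.5, 4) − 0.01·(6, 22.5) = (1.44, 3.775)
Step 2: at (1.44, 3.775), ∇J = (5.865, 21.21) → (1.44, 3.775) − 0.01·(5.865, 21.21) = (1.38135, 3.5629)

(1.38135, 3.5629)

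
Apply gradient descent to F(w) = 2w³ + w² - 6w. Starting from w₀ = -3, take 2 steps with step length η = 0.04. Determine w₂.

F′(w) = 6w² + 2w - 6
w₁ = -3 − 0.04·42 = -4.68
w₂ = -4.68 − 0.04·116.0544 = -9.322176

-9.322176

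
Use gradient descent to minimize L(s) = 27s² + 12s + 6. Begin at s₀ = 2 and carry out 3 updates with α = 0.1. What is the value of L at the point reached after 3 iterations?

967513.1808

L′(s) = 54s + 12
Step 1: L′(2) = 120; s₁ = 2 − 0.1·120 = -10
Step 2: L′(-10) = -528; s₂ = -10 − 0.1·(-528) = 42.8
Step 3: L′(42.8) = 2323.2; s₃ = 42.8 − 0.1·2323.2 = -189.52
L(-189.52) = 967513.1808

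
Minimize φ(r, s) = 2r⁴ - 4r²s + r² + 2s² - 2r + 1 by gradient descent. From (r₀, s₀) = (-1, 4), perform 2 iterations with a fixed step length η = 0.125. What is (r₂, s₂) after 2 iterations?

(31.75, 7.375)

∇φ = (8r³ - 8rs + 2r - 2, -4r² + 4s)
Step 1: at (-1, 4), ∇φ = (20, 12) → (-1, 4) − 0.125·(20, 12) = (-3.5, 2.5)
Step 2: at (-3.5, 2.5), ∇φ = (-282, -39) → (-3.5, 2.5) − 0.125·(-282, -39) = (31.75, 7.375)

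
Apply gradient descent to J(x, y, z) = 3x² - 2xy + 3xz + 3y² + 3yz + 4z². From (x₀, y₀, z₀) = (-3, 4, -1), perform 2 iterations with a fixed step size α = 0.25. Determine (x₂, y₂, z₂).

∇J = (6x - 2y + 3z, -2x + 6y + 3z, 3x + 3y + 8z)
Step 1: at (-3, 4, -1), ∇J = (-29, 27, -5) → (-3, 4, -1) − 0.25·(-29, 27, -5) = (4.25, -2.75, 0.25)
Step 2: at (4.25, -2.75, 0.25), ∇J = (31.75, -24.25, 6.5) → (4.25, -2.75, 0.25) − 0.25·(31.75, -24.25, 6.5) = (-3.6875, 3.3125, -1.375)

(-3.6875, 3.3125, -1.375)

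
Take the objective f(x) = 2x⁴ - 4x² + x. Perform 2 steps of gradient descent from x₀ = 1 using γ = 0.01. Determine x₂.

0.98157608

f′(x) = 8x³ - 8x + 1
x₁ = 1 − 0.01·1 = 0.99
x₂ = 0.99 − 0.01·0.842392 = 0.98157608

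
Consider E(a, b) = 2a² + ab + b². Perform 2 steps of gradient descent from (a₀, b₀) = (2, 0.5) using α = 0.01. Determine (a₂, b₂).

∇E = (4a + b, a + 2b)
(a₁, b₁) = (2, 0.5) − 0.01·(8.5, 3) = (1.915, 0.47)
(a₂, b₂) = (1.915, 0.47) − 0.01·(8.13, 2.855) = (1.8337, 0.44145)

(1.8337, 0.44145)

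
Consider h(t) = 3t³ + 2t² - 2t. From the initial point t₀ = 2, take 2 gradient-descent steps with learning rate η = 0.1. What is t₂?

-5.476

h′(t) = 9t² + 4t - 2
t₁ = 2 − 0.1·42 = -2.2
t₂ = -2.2 − 0.1·32.76 = -5.476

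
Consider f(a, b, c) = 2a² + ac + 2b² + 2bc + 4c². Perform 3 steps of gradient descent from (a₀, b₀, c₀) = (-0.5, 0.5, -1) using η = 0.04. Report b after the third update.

∇f = (4a + c, 4b + 2c, a + 2b + 8c)
Step 1: at (-0.5, 0.5, -1), ∇f = (-3, 0, -7.5) → (-0.5, 0.5, -1) − 0.04·(-3, 0, -7.5) = (-0.38, 0.5, -0.7)
Step 2: at (-0.38, 0.5, -0.7), ∇f = (-2.22, 0.6, -4.98) → (-0.38, 0.5, -0.7) − 0.04·(-2.22, 0.6, -4.98) = (-0.2912, 0.476, -0.5008)
Step 3: at (-0.2912, 0.476, -0.5008), ∇f = (-1.6656, 0.9024, -3.3456) → (-0.2912, 0.476, -0.5008) − 0.04·(-1.6656, 0.9024, -3.3456) = (-0.224576, 0.439904, -0.366976)
b = 0.439904

0.439904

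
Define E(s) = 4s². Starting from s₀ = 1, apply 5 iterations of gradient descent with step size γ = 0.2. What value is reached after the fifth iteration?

E′(s) = 8s
Step 1: E′(1) = 8; s₁ = 1 − 0.2·8 = -0.6
Step 2: E′(-0.6) = -4.8; s₂ = -0.6 − 0.2·(-4.8) = 0.36
Step 3: E′(0.36) = 2.88; s₃ = 0.36 − 0.2·2.88 = -0.216
Step 4: E′(-0.216) = -1.728; s₄ = -0.216 − 0.2·(-1.728) = 0.1296
Step 5: E′(0.1296) = 1.0368; s₅ = 0.1296 − 0.2·1.0368 = -0.07776

-0.07776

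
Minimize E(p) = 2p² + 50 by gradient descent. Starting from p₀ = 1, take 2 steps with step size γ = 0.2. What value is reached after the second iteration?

E′(p) = 4p
p₁ = 1 − 0.2·4 = 0.2
p₂ = 0.2 − 0.2·0.8 = 0.04

0.04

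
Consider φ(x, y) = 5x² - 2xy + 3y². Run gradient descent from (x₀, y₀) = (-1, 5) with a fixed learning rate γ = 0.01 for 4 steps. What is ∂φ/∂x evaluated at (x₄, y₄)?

-11.16672256

∇φ = (10x - 2y, -2x + 6y)
Step 1: at (-1, 5), ∇φ = (-20, 32) → (-1, 5) − 0.01·(-20, 32) = (-0.8, 4.68)
Step 2: at (-0.8, 4.68), ∇φ = (-17.36, 29.68) → (-0.8, 4.68) − 0.01·(-17.36, 29.68) = (-0.6264, 4.3832)
Step 3: at (-0.6264, 4.3832), ∇φ = (-15.0304, 27.552) → (-0.6264, 4.3832) − 0.01·(-15.0304, 27.552) = (-0.476096, 4.10768)
Step 4: at (-0.476096, 4.10768), ∇φ = (-12.97632, 25.598272) → (-0.476096, 4.10768) − 0.01·(-12.97632, 25.598272) = (-0.3463328, 3.85169728)
∂φ/∂x at (-0.3463328, 3.85169728) = -11.16672256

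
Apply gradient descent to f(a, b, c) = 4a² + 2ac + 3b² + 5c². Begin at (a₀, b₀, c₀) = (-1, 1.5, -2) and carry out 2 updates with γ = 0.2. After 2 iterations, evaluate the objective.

∇f = (8a + 2c, 6b, 2a + 10c)
(a₁, b₁, c₁) = (-1, 1.5, -2) − 0.2·(-12, 9, -22) = (1.4, -0.3, 2.4)
(a₂, b₂, c₂) = (1.4, -0.3, 2.4) − 0.2·(16, -1.8, 26.8) = (-1.8, 0.06, -2.96)
f(-1.8, 0.06, -2.96) = 67.4348

67.4348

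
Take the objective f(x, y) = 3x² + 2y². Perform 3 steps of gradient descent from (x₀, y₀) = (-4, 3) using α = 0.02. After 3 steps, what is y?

∇f = (6x, 4y)
Step 1: at (-4, 3), ∇f = (-24, 12) → (-4, 3) − 0.02·(-24, 12) = (-3.52, 2.76)
Step 2: at (-3.52, 2.76), ∇f = (-21.12, 11.04) → (-3.52, 2.76) − 0.02·(-21.12, 11.04) = (-3.0976, 2.5392)
Step 3: at (-3.0976, 2.5392), ∇f = (-18.5856, 10.1568) → (-3.0976, 2.5392) − 0.02·(-18.5856, 10.1568) = (-2.725888, 2.336064)
y = 2.336064

2.336064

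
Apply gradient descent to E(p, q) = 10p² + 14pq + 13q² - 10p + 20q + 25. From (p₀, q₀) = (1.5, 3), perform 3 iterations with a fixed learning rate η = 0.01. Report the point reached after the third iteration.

(0.398212, 0.474904)

∇E = (20p + 14q - 10, 14p + 26q + 20)
(p₁, q₁) = (1.5, 3) − 0.01·(62, 119) = (0.88, 1.81)
(p₂, q₂) = (0.88, 1.81) − 0.01·(32.94, 79.38) = (0.5506, 1.0162)
(p₃, q₃) = (0.5506, 1.0162) − 0.01·(15.2388, 54.1296) = (0.398212, 0.474904)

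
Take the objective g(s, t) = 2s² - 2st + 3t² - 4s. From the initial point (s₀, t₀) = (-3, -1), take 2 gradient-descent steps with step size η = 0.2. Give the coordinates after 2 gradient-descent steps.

∇g = (4s - 2t - 4, -2s + 6t)
(s₁, t₁) = (-3, -1) − 0.2·(-14, 0) = (-0.2, -1)
(s₂, t₂) = (-0.2, -1) − 0.2·(-2.8, -5.6) = (0.36, 0.12)

(0.36, 0.12)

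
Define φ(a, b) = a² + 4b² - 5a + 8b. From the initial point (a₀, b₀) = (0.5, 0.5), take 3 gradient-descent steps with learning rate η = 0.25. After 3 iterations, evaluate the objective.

∇φ = (2a - 5, 8b + 8)
(a₁, b₁) = (0.5, 0.5) − 0.25·(-4, 12) = (1.5, -2.5)
(a₂, b₂) = (1.5, -2.5) − 0.25·(-2, -12) = (2, 0.5)
(a₃, b₃) = (2, 0.5) − 0.25·(-1, 12) = (2.25, -2.5)
φ(2.25, -2.5) = -1.1875

-1.1875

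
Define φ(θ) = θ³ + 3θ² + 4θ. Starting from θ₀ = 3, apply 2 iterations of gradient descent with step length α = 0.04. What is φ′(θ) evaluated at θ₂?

7.755473108992

φ′(θ) = 3θ² + 6θ + 4
θ₁ = 3 − 0.04·49 = 1.04
θ₂ = 1.04 − 0.04·13.4848 = 0.500608
φ′(θ) at (0.500608) = 7.755473108992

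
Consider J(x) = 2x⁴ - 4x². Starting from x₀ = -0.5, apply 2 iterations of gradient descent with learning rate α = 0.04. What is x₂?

J′(x) = 8x³ - 8x
x₁ = -0.5 − 0.04·3 = -0.62
x₂ = -0.62 − 0.04·3.053376 = -0.74213504

-0.74213504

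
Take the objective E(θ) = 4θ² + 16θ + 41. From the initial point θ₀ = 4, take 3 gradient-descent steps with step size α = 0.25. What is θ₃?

E′(θ) = 8θ + 16
Step 1: E′(4) = 48; θ₁ = 4 − 0.25·48 = -8
Step 2: E′(-8) = -48; θ₂ = -8 − 0.25·(-48) = 4
Step 3: E′(4) = 48; θ₃ = 4 − 0.25·48 = -8

-8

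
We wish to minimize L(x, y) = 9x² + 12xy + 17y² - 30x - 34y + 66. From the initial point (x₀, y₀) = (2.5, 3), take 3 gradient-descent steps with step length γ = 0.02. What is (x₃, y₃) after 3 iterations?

∇L = (18x + 12y - 30, 12x + 34y - 34)
(x₁, y₁) = (2.5, 3) − 0.02·(51, 98) = (1.48, 1.04)
(x₂, y₂) = (1.48, 1.04) − 0.02·(9.12, 19.12) = (1.2976, 0.6576)
(x₃, y₃) = (1.2976, 0.6576) − 0.02·(1.248, 3.9296) = (1.27264, 0.579008)

(1.27264, 0.579008)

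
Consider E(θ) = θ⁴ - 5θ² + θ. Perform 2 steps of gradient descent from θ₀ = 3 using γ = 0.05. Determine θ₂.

-1.303525

E′(θ) = 4θ³ - 10θ + 1
Step 1: E′(3) = 79; θ₁ = 3 − 0.05·79 = -0.95
Step 2: E′(-0.95) = 7.0705; θ₂ = -0.95 − 0.05·7.0705 = -1.303525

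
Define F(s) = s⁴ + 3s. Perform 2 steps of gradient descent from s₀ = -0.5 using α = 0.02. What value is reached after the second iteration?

-0.59669

F′(s) = 4s³ + 3
s₁ = -0.5 − 0.02·2.5 = -0.55
s₂ = -0.55 − 0.02·2.3345 = -0.59669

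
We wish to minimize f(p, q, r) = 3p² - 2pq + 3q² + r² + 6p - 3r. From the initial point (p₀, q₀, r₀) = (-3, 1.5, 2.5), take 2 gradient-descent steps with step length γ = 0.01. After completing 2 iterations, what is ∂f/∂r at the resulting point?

1.9208

∇f = (6p - 2q + 6, -2p + 6q, 2r - 3)
Step 1: at (-3, 1.5, 2.5), ∇f = (-15, 15, 2) → (-3, 1.5, 2.5) − 0.01·(-15, 15, 2) = (-2.85, 1.35, 2.48)
Step 2: at (-2.85, 1.35, 2.48), ∇f = (-13.8, 13.8, 1.96) → (-2.85, 1.35, 2.48) − 0.01·(-13.8, 13.8, 1.96) = (-2.712, 1.212, 2.4604)
∂f/∂r at (-2.712, 1.212, 2.4604) = 1.9208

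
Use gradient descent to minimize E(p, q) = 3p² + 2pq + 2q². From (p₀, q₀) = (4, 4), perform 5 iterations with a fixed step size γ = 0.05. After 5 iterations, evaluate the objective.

∇E = (6p + 2q, 2p + 4q)
Step 1: at (4, 4), ∇E = (32, 24) → (4, 4) − 0.05·(32, 24) = (2.4, 2.8)
Step 2: at (2.4, 2.8), ∇E = (20, 16) → (2.4, 2.8) − 0.05·(20, 16) = (1.4, 2)
Step 3: at (1.4, 2), ∇E = (12.4, 10.8) → (1.4, 2) − 0.05·(12.4, 10.8) = (0.78, 1.46)
Step 4: at (0.78, 1.46), ∇E = (7.6, 7.4) → (0.78, 1.46) − 0.05·(7.6, 7.4) = (0.4, 1.09)
Step 5: at (0.4, 1.09), ∇E = (4.58, 5.16) → (0.4, 1.09) − 0.05·(4.58, 5.16) = (0.171, 0.832)
E(0.171, 0.832) = 1.756715

1.756715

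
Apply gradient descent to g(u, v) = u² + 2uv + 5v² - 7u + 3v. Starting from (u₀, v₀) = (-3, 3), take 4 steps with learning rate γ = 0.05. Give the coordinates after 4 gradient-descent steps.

∇g = (2u + 2v - 7, 2u + 10v + 3)
(u₁, v₁) = (-3, 3) − 0.05·(-7, 27) = (-2.65, 1.65)
(u₂, v₂) = (-2.65, 1.65) − 0.05·(-9, 14.2) = (-2.2, 0.94)
(u₃, v₃) = (-2.2, 0.94) − 0.05·(-9.52, 8) = (-1.724, 0.54)
(u₄, v₄) = (-1.724, 0.54) − 0.05·(-9.368, 4.952) = (-1.2556, 0.2924)

(-1.2556, 0.2924)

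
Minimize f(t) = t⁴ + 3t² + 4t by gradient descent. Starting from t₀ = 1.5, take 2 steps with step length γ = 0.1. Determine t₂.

-0.25165

f′(t) = 4t³ + 6t + 4
Step 1: f′(1.5) = 26.5; t₁ = 1.5 − 0.1·26.5 = -1.15
Step 2: f′(-1.15) = -8.9835; t₂ = -1.15 − 0.1·(-8.9835) = -0.25165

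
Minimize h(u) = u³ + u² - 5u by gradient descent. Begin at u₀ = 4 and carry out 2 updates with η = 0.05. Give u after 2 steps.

h′(u) = 3u² + 2u - 5
u₁ = 4 − 0.05·51 = 1.45
u₂ = 1.45 − 0.05·4.2075 = 1.239625

1.239625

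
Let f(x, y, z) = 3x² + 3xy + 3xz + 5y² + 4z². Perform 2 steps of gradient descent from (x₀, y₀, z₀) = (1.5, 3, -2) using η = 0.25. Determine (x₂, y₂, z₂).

(4.3125, 9.5625, 0.25)

∇f = (6x + 3y + 3z, 3x + 10y, 3x + 8z)
Step 1: at (1.5, 3, -2), ∇f = (12, 34.5, -11.5) → (1.5, 3, -2) − 0.25·(12, 34.5, -11.5) = (-1.5, -5.625, 0.875)
Step 2: at (-1.5, -5.625, 0.875), ∇f = (-23.25, -60.75, 2.5) → (-1.5, -5.625, 0.875) − 0.25·(-23.25, -60.75, 2.5) = (4.3125, 9.5625, 0.25)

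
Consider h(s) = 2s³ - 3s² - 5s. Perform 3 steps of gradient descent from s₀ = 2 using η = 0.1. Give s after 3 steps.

h′(s) = 6s² - 6s - 5
Step 1: h′(2) = 7; s₁ = 2 − 0.1·7 = 1.3
Step 2: h′(1.3) = -2.66; s₂ = 1.3 − 0.1·(-2.66) = 1.566
Step 3: h′(1.566) = 0.318136; s₃ = 1.566 − 0.1·0.318136 = 1.5341864

1.5341864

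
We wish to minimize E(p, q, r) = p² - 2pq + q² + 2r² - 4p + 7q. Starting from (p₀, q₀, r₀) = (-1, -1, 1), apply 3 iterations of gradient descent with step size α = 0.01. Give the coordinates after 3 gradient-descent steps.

(-0.886512, -1.203488, 0.884736)

∇E = (2p - 2q - 4, -2p + 2q + 7, 4r)
(p₁, q₁, r₁) = (-1, -1, 1) − 0.01·(-4, 7, 4) = (-0.96, -1.07, 0.96)
(p₂, q₂, r₂) = (-0.96, -1.07, 0.96) − 0.01·(-3.78, 6.78, 3.84) = (-0.9222, -1.1378, 0.9216)
(p₃, q₃, r₃) = (-0.9222, -1.1378, 0.9216) − 0.01·(-3.5688, 6.5688, 3.6864) = (-0.886512, -1.203488, 0.884736)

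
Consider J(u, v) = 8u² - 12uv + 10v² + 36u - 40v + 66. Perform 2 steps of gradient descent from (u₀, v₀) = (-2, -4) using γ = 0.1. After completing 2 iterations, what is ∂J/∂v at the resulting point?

-334.08

∇J = (16u - 12v + 36, -12u + 20v - 40)
Step 1: at (-2, -4), ∇J = (52, -96) → (-2, -4) − 0.1·(52, -96) = (-7.2, 5.6)
Step 2: at (-7.2, 5.6), ∇J = (-146.4, 158.4) → (-7.2, 5.6) − 0.1·(-146.4, 158.4) = (7.44, -10.24)
∂J/∂v at (7.44, -10.24) = -334.08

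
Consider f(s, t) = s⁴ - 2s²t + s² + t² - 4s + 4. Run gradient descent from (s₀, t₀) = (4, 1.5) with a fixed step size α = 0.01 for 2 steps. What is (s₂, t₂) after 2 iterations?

∇f = (4s³ - 4st + 2s - 4, -2s² + 2t)
Step 1: at (4, 1.5), ∇f = (236, -29) → (4, 1.5) − 0.01·(236, -29) = (1.64, 1.79)
Step 2: at (1.64, 1.79), ∇f = (5.181376, -1.7992) → (1.64, 1.79) − 0.01·(5.181376, -1.7992) = (1.58818624, 1.807992)

(1.58818624, 1.807992)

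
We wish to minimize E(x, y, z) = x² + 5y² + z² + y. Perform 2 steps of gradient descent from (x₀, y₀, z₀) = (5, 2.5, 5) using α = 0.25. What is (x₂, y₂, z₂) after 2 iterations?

(1.25, 5.75, 1.25)

∇E = (2x, 10y + 1, 2z)
Step 1: at (5, 2.5, 5), ∇E = (10, 26, 10) → (5, 2.5, 5) − 0.25·(10, 26, 10) = (2.5, -4, 2.5)
Step 2: at (2.5, -4, 2.5), ∇E = (5, -39, 5) → (2.5, -4, 2.5) − 0.25·(5, -39, 5) = (1.25, 5.75, 1.25)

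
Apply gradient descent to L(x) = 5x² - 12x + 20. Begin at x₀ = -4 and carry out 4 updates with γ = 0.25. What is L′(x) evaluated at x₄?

L′(x) = 10x - 12
Step 1: L′(-4) = -52; x₁ = -4 − 0.25·(-52) = 9
Step 2: L′(9) = 78; x₂ = 9 − 0.25·78 = -10.5
Step 3: L′(-10.5) = -117; x₃ = -10.5 − 0.25·(-117) = 18.75
Step 4: L′(18.75) = 175.5; x₄ = 18.75 − 0.25·175.5 = -25.125
L′(x) at (-25.125) = -263.25

-263.25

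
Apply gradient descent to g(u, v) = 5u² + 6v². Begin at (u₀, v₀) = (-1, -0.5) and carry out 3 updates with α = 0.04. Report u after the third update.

∇g = (10u, 12v)
Step 1: at (-1, -0.5), ∇g = (-10, -6) → (-1, -0.5) − 0.04·(-10, -6) = (-0.6, -0.26)
Step 2: at (-0.6, -0.26), ∇g = (-6, -3.12) → (-0.6, -0.26) − 0.04·(-6, -3.12) = (-0.36, -0.1352)
Step 3: at (-0.36, -0.1352), ∇g = (-3.6, -1.6224) → (-0.36, -0.1352) − 0.04·(-3.6, -1.6224) = (-0.216, -0.070304)
u = -0.216

-0.216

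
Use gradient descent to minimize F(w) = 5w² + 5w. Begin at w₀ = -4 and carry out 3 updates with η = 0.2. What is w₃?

3

F′(w) = 10w + 5
w₁ = -4 − 0.2·(-35) = 3
w₂ = 3 − 0.2·35 = -4
w₃ = -4 − 0.2·(-35) = 3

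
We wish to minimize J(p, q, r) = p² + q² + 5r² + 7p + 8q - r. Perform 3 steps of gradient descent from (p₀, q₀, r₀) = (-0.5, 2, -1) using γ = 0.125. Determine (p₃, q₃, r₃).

(-2.234375, -1.46875, 0.1171875)

∇J = (2p + 7, 2q + 8, 10r - 1)
(p₁, q₁, r₁) = (-0.5, 2, -1) − 0.125·(6, 12, -11) = (-1.25, 0.5, 0.375)
(p₂, q₂, r₂) = (-1.25, 0.5, 0.375) − 0.125·(4.5, 9, 2.75) = (-1.8125, -0.625, 0.03125)
(p₃, q₃, r₃) = (-1.8125, -0.625, 0.03125) − 0.125·(3.375, 6.75, -0.6875) = (-2.234375, -1.46875, 0.1171875)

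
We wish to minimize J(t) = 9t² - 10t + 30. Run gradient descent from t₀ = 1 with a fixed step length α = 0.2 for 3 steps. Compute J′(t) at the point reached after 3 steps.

-140.608

J′(t) = 18t - 10
Step 1: J′(1) = 8; t₁ = 1 − 0.2·8 = -0.6
Step 2: J′(-0.6) = -20.8; t₂ = -0.6 − 0.2·(-20.8) = 3.56
Step 3: J′(3.56) = 54.08; t₃ = 3.56 − 0.2·54.08 = -7.256
J′(t) at (-7.256) = -140.608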